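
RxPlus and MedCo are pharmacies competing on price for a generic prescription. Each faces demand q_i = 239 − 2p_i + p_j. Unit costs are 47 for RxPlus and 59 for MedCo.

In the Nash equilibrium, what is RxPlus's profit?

8606.72

RxPlus's profit: π = (p_{RxPlus} − 47)(239 − 2p_{RxPlus} + p_{MedCo}).
∂π/∂p_{RxPlus} = 333 − 4p_{RxPlus} + p_{MedCo} = 0 ⇒ p_{RxPlus} = 83.25 + 0.25p_{MedCo}.
Similarly p_{MedCo} = 89.25 + 0.25p_{RxPlus}.
Solving the two reaction functions simultaneously: (1 − (0.25)(0.25))p_{RxPlus} = 83.25 + 0.25·89.25, so 0.9375p_{RxPlus} = 105.5625 and p_{RxPlus} = 112.6.
Then p_{MedCo} = 89.25 + 0.25·112.6 = 117.4.
q_{RxPlus} = 239 − 2·112.6 + 117.4 = 131.2.
Profit = (112.6 − 47)·131.2 = 8606.72.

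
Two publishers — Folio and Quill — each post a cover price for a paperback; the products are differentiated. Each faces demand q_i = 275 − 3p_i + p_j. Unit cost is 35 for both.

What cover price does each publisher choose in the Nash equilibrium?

Folio's profit: π = (p_{Folio} − 35)(275 − 3p_{Folio} + p_{Quill}).
∂π/∂p_{Folio} = 380 − 6p_{Folio} + p_{Quill} = 0 ⇒ p_{Folio} = 190/3 + (1/6)p_{Quill}.
Setting p_{Folio} = p_{Quill} in the reaction function: p_{Folio} = 190/3 + (1/6)p_{Folio}, so p_{Folio} = (190/3) / (5/6) = 76.

76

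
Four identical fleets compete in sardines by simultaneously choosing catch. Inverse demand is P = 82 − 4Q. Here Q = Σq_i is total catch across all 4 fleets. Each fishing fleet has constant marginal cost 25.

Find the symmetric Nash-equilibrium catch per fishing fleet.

2.85

A representative fishing fleet's profit is π_i = q_i(82 − 4Q) − 25q_i, with Q = q_i + Σ_{j≠i} q_j.
First-order condition: 57 − 8q_i − 4Σ_{j≠i} q_j = 0.
With identical fishing fleets, set every q_j = q: then 57 − 8q − 12q = 0, i.e. q = 57/20 = 2.85.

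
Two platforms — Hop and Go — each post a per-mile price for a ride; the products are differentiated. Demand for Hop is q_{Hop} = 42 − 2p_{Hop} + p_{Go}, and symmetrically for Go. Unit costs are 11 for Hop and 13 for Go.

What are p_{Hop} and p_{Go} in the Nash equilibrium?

Hop's profit: π = (p_{Hop} − 11)(42 − 2p_{Hop} + p_{Go}).
∂π/∂p_{Hop} = 64 − 4p_{Hop} + p_{Go} = 0 ⇒ p_{Hop} = 16 + 0.25p_{Go}.
Similarly p_{Go} = 17 + 0.25p_{Hop}.
Substituting the second reaction function into the first: p_{Hop} = 16 + 0.25(17 + 0.25p_{Hop}), which gives 0.9375p_{Hop} = 20.25 ⇒ p_{Hop} = 21.6.
Then p_{Go} = 17 + 0.25·21.6 = 22.4.

21.6, 22.4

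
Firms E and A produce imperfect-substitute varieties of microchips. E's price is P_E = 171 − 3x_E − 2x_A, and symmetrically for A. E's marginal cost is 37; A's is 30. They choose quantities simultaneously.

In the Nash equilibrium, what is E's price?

85.9375

Firm E's profit: π = x_E(171 − 3x_E − 2x_A) − 37x_E.
∂π/∂x_E = 134 − 6x_E − 2x_A = 0 ⇒ x_E = 67/3 − (1/3)x_A.
Similarly x_A = 23.5 − (1/3)x_E.
Substituting the second reaction function into the first: x_E = 67/3 − (1/3)(23.5 − (1/3)x_E), which gives (8/9)x_E = 14.5 ⇒ x_E = 16.3125.
Then x_A = 23.5 − (1/3)·16.3125 = 18.0625.
P_E = 171 − 3·16.3125 − 2·18.0625 = 85.9375.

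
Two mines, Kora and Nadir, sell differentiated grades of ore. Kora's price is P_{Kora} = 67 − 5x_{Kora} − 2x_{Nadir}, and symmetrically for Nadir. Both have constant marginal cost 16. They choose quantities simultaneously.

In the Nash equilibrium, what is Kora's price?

Mine Kora's profit: π = x_{Kora}(67 − 5x_{Kora} − 2x_{Nadir}) − 16x_{Kora}.
∂π/∂x_{Kora} = 51 − 10x_{Kora} − 2x_{Nadir} = 0 ⇒ x_{Kora} = 5.1 − 0.2x_{Nadir}.
Setting x_{Kora} = x_{Nadir} in the reaction function: x_{Kora} = 5.1 − 0.2x_{Kora}, so x_{Kora} = 5.1 / 1.2 = 4.25.
P_{Kora} = 67 − 5·4.25 − 2·4.25 = 37.25.

37.25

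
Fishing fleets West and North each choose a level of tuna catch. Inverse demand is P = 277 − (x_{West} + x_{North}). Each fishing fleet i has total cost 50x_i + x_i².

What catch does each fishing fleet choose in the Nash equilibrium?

Fishing fleet West's profit: π = x_{West}(277 − (x_{West} + x_{North})) − 50x_{West} − x_{West}².
∂π/∂x_{West} = 227 − 4x_{West} − x_{North} = 0, so x_{West} = 56.75 − 0.25x_{North}.
Setting x_{West} = x_{North} in the reaction function: x_{West} = 56.75 − 0.25x_{West}, so x_{West} = 56.75 / 1.25 = 45.4.

45.4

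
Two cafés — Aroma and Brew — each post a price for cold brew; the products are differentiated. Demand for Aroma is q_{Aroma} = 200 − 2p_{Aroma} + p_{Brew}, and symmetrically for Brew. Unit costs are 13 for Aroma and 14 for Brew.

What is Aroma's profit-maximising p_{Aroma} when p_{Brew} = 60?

Aroma's profit: π = (p_{Aroma} − 13)(200 − 2p_{Aroma} + p_{Brew}).
∂π/∂p_{Aroma} = 226 − 4p_{Aroma} + p_{Brew} = 0 ⇒ p_{Aroma} = 56.5 + 0.25p_{Brew}.
At p_{Brew} = 60: p_{Aroma} = 56.5 + 0.25·60 = 71.5.

71.5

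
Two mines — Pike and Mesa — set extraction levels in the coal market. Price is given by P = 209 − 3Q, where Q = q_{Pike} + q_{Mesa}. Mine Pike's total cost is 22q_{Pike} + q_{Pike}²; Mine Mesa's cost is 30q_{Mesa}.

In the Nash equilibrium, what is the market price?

97

Mine Pike's profit: π = q_{Pike}(209 − 3(q_{Pike} + q_{Mesa})) − 22q_{Pike} − q_{Pike}².
∂π/∂q_{Pike} = 187 − 8q_{Pike} − 3q_{Mesa} = 0, so q_{Pike} = 23.375 − 0.375q_{Mesa}.
For Mesa: ∂π/∂q_{Mesa} = 179 − 6q_{Mesa} − 3q_{Pike} = 0 ⇒ q_{Mesa} = 179/6 − 0.5q_{Pike}.
Substituting the second reaction function into the first: q_{Pike} = 23.375 − 0.375(179/6 − 0.5q_{Pike}), which gives 0.8125q_{Pike} = 12.1875 ⇒ q_{Pike} = 15.
Then q_{Mesa} = 179/6 − 0.5·15 = 67/3.
Equilibrium price: P = 209 − 3·(112/3) = 97.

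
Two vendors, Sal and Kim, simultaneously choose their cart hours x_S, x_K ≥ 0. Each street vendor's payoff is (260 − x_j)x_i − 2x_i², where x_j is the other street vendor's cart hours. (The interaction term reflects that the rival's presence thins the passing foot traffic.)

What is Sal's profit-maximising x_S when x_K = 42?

54.5

Sal's payoff is (260 − x_K)x_S − 2x_S².
∂π/∂x_S = 260 − x_K − 4x_S = 0, so x_S = 65 − 0.25x_K.
At x_K = 42: x_S = 65 − 0.25·42 = 54.5.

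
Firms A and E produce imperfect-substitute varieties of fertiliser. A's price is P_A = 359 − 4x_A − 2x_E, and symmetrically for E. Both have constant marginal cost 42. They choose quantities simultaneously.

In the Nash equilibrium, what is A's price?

Firm A's profit: π = x_A(359 − 4x_A − 2x_E) − 42x_A.
∂π/∂x_A = 317 − 8x_A − 2x_E = 0 ⇒ x_A = 39.625 − 0.25x_E.
By symmetry x_E = x_A; substituting into the reaction function, 1.25x_A = 39.625 and x_A = 31.7.
P_A = 359 − 4·31.7 − 2·31.7 = 168.8.

168.8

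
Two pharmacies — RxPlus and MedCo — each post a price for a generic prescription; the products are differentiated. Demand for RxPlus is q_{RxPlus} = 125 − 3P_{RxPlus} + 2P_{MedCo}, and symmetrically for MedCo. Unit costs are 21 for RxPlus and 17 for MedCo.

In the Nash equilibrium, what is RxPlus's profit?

1912.6875

RxPlus's profit: π = (P_{RxPlus} − 21)(125 − 3P_{RxPlus} + 2P_{MedCo}).
∂π/∂P_{RxPlus} = 188 − 6P_{RxPlus} + 2P_{MedCo} = 0 ⇒ P_{RxPlus} = 94/3 + (1/3)P_{MedCo}.
Similarly P_{MedCo} = 88/3 + (1/3)P_{RxPlus}.
Plugging P_{MedCo} into RxPlus's best response: P_{RxPlus} = 94/3 + (1/3)(88/3 + (1/3)P_{RxPlus}) ⇒ (8/9)P_{RxPlus} = 370/9, so P_{RxPlus} = 46.25.
Then P_{MedCo} = 88/3 + (1/3)·46.25 = 44.75.
q_{RxPlus} = 125 − 3·46.25 + 2·44.75 = 75.75.
Profit = (46.25 − 21)·75.75 = 1912.6875.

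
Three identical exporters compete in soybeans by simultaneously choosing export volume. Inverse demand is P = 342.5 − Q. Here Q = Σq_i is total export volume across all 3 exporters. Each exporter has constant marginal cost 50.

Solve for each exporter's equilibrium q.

A representative exporter's profit is π_i = q_i(342.5 − Q) − 50q_i, with Q = q_i + Σ_{j≠i} q_j.
First-order condition: 292.5 − 2q_i − Σ_{j≠i} q_j = 0.
In a symmetric equilibrium every exporter chooses the same q, so Σ_{j≠i} q_j = 2q. The condition becomes 292.5 − 4q = 0, giving q = 292.5/4 = 73.125.

73.125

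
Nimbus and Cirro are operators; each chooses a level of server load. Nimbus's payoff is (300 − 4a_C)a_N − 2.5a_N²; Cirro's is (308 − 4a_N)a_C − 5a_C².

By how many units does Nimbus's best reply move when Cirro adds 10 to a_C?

-8

Expanding Nimbus's payoff: 300a_N − 4a_Ca_N − 2.5a_N².
∂π/∂a_N = 300 − 4a_C − 5a_N = 0, so a_N = 60 − 0.8a_C.
The reaction-function slope is −0.8, so a 10-unit rise in a_C moves a_N by −0.8 × 10 = −8. Nimbus's best response falls — the actions are strategic substitutes.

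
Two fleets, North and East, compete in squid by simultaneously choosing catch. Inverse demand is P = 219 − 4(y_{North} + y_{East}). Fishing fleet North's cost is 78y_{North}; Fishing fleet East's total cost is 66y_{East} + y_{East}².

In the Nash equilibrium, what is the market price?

Fishing fleet North's profit: π = y_{North}(219 − 4(y_{North} + y_{East})) − 78y_{North}.
∂π/∂y_{North} = 141 − 8y_{North} − 4y_{East} = 0, so y_{North} = 17.625 − 0.5y_{East}.
For East: ∂π/∂y_{East} = 153 − 10y_{East} − 4y_{North} = 0 ⇒ y_{East} = 15.3 − 0.4y_{North}.
Substituting the second reaction function into the first: y_{North} = 17.625 − 0.5(15.3 − 0.4y_{North}), which gives 0.8y_{North} = 9.975 ⇒ y_{North} = 399/32.
Then y_{East} = 15.3 − 0.4·(399/32) = 10.3125.
Equilibrium price: P = 219 − 4·(729/32) = 127.875.

127.875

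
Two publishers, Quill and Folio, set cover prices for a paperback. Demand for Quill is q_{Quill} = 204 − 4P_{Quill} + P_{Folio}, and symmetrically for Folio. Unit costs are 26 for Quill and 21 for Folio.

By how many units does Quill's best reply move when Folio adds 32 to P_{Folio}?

4

Quill's profit: π = (P_{Quill} − 26)(204 − 4P_{Quill} + P_{Folio}).
∂π/∂P_{Quill} = 308 − 8P_{Quill} + P_{Folio} = 0 ⇒ P_{Quill} = 38.5 + 0.125P_{Folio}.
The reaction-function slope is 0.125, so a 32-unit rise in P_{Folio} moves P_{Quill} by 0.125 × 32 = 4. Quill's best response rises — the actions are strategic complements.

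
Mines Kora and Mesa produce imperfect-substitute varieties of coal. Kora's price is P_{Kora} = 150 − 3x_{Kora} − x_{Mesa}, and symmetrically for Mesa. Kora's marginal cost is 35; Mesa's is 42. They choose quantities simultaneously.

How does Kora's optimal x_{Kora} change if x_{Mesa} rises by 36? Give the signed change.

Mine Kora's profit: π = x_{Kora}(150 − 3x_{Kora} − x_{Mesa}) − 35x_{Kora}.
∂π/∂x_{Kora} = 115 − 6x_{Kora} − x_{Mesa} = 0 ⇒ x_{Kora} = 115/6 − (1/6)x_{Mesa}.
The reaction-function slope is −1/6, so a 36-unit rise in x_{Mesa} moves x_{Kora} by −1/6 × 36 = −6. Kora's best response falls — the actions are strategic substitutes.

-6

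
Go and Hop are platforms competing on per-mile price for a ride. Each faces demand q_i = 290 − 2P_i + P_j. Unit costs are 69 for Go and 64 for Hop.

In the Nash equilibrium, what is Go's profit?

Go's profit: π = (P_{Go} − 69)(290 − 2P_{Go} + P_{Hop}).
∂π/∂P_{Go} = 428 − 4P_{Go} + P_{Hop} = 0 ⇒ P_{Go} = 107 + 0.25P_{Hop}.
Similarly P_{Hop} = 104.5 + 0.25P_{Go}.
Solving the two reaction functions simultaneously: (1 − (0.25)(0.25))P_{Go} = 107 + 0.25·104.5, so 0.9375P_{Go} = 133.125 and P_{Go} = 142.
Then P_{Hop} = 104.5 + 0.25·142 = 140.
q_{Go} = 290 − 2·142 + 140 = 146.
Profit = (142 − 69)·146 = 10658.

10658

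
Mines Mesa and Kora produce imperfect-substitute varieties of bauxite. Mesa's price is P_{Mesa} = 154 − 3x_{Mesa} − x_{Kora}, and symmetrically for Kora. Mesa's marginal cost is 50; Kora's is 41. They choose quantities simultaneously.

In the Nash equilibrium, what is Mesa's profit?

639.48

Mine Mesa's profit: π = x_{Mesa}(154 − 3x_{Mesa} − x_{Kora}) − 50x_{Mesa}.
∂π/∂x_{Mesa} = 104 − 6x_{Mesa} − x_{Kora} = 0 ⇒ x_{Mesa} = 52/3 − (1/6)x_{Kora}.
Similarly x_{Kora} = 113/6 − (1/6)x_{Mesa}.
Solving the two reaction functions simultaneously: (1 − (−1/6)(−1/6))x_{Mesa} = 52/3 − (1/6)·(113/6), so (35/36)x_{Mesa} = 511/36 and x_{Mesa} = 14.6.
Then x_{Kora} = 113/6 − (1/6)·14.6 = 16.4.
P_{Mesa} = 154 − 3·14.6 − 16.4 = 93.8.
Profit = (93.8 − 50)·14.6 = 639.48.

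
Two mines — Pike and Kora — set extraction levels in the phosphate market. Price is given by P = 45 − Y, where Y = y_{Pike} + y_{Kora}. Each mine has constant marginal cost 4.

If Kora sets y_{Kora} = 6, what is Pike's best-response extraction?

17.5

Mine Pike's profit: π = y_{Pike}(45 − (y_{Pike} + y_{Kora})) − 4y_{Pike}.
∂π/∂y_{Pike} = 41 − 2y_{Pike} − y_{Kora} = 0, so y_{Pike} = 20.5 − 0.5y_{Kora}.
At y_{Kora} = 6: y_{Pike} = 20.5 − 0.5·6 = 17.5.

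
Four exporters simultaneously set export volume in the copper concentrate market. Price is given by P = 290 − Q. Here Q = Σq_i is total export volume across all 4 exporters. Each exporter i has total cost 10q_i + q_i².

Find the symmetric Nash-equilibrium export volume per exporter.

A representative exporter's profit is π_i = q_i(290 − Q) − 10q_i − q_i², with Q = q_i + Σ_{j≠i} q_j.
First-order condition: 280 − 4q_i − Σ_{j≠i} q_j = 0.
Imposing symmetry (q_j = q for all j) turns Σ_{j≠i} q_j into 3q, so 280 = 7q and q = 40.

40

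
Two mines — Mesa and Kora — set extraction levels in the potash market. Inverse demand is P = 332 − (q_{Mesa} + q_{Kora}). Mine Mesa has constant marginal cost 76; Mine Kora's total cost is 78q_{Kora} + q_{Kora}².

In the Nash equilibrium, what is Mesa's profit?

12100

Mine Mesa's profit: π = q_{Mesa}(332 − (q_{Mesa} + q_{Kora})) − 76q_{Mesa}.
∂π/∂q_{Mesa} = 256 − 2q_{Mesa} − q_{Kora} = 0, so q_{Mesa} = 128 − 0.5q_{Kora}.
For Kora: ∂π/∂q_{Kora} = 254 − 4q_{Kora} − q_{Mesa} = 0 ⇒ q_{Kora} = 63.5 − 0.25q_{Mesa}.
Substituting the second reaction function into the first: q_{Mesa} = 128 − 0.5(63.5 − 0.25q_{Mesa}), which gives 0.875q_{Mesa} = 96.25 ⇒ q_{Mesa} = 110.
Then q_{Kora} = 63.5 − 0.25·110 = 36.
Price P = 332 − 146 = 186.
Mesa's profit: (186 − 76)·110 = 12100.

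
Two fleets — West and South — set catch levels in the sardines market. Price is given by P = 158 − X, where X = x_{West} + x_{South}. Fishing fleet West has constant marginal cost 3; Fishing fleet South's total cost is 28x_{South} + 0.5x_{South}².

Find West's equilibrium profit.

Fishing fleet West's profit: π = x_{West}(158 − (x_{West} + x_{South})) − 3x_{West}.
∂π/∂x_{West} = 155 − 2x_{West} − x_{South} = 0, so x_{West} = 77.5 − 0.5x_{South}.
For South: ∂π/∂x_{South} = 130 − 3x_{South} − x_{West} = 0 ⇒ x_{South} = 130/3 − (1/3)x_{West}.
Solving the two reaction functions simultaneously: (1 − (−0.5)(−1/3))x_{West} = 77.5 − 0.5·(130/3), so (5/6)x_{West} = 335/6 and x_{West} = 67.
Then x_{South} = 130/3 − (1/3)·67 = 21.
Price P = 158 − 88 = 70.
West's profit: (70 − 3)·67 = 4489.

4489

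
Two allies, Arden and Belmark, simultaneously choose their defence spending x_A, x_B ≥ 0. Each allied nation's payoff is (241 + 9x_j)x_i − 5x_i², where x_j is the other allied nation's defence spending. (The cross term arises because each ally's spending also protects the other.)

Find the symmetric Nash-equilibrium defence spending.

241

Arden's payoff is (241 + 9x_B)x_A − 5x_A².
∂π/∂x_A = 241 + 9x_B − 10x_A = 0, so x_A = 24.1 + 0.9x_B.
The game is symmetric, so in equilibrium x_B = x_A: the reaction function gives 0.1x_A = 24.1, hence x_A = 241.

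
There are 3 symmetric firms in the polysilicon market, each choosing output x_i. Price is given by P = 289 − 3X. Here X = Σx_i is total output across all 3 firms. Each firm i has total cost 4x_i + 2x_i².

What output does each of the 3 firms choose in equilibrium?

17.8125

A representative firm's profit is π_i = x_i(289 − 3X) − 4x_i − 2x_i², with X = x_i + Σ_{j≠i} x_j.
First-order condition: 285 − 10x_i − 3Σ_{j≠i} x_j = 0.
With identical firms, set every x_j = x: then 285 − 10x − 6x = 0, i.e. x = 285/16 = 17.8125.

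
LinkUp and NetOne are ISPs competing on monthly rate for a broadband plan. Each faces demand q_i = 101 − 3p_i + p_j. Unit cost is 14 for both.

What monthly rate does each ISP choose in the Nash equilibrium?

LinkUp's profit: π = (p_{LinkUp} − 14)(101 − 3p_{LinkUp} + p_{NetOne}).
∂π/∂p_{LinkUp} = 143 − 6p_{LinkUp} + p_{NetOne} = 0 ⇒ p_{LinkUp} = 143/6 + (1/6)p_{NetOne}.
Setting p_{LinkUp} = p_{NetOne} in the reaction function: p_{LinkUp} = 143/6 + (1/6)p_{LinkUp}, so p_{LinkUp} = (143/6) / (5/6) = 28.6.

28.6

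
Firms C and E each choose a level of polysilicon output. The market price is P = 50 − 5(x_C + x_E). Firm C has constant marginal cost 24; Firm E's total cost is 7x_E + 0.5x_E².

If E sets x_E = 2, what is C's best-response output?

Firm C's profit: π = x_C(50 − 5(x_C + x_E)) − 24x_C.
∂π/∂x_C = 26 − 10x_C − 5x_E = 0, so x_C = 2.6 − 0.5x_E.
At x_E = 2: x_C = 2.6 − 0.5·2 = 1.6.

1.6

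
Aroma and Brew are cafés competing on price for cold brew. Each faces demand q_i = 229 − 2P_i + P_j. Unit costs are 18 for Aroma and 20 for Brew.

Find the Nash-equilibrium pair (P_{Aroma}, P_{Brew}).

88.6, 89.4

Aroma's profit: π = (P_{Aroma} − 18)(229 − 2P_{Aroma} + P_{Brew}).
∂π/∂P_{Aroma} = 265 − 4P_{Aroma} + P_{Brew} = 0 ⇒ P_{Aroma} = 66.25 + 0.25P_{Brew}.
Similarly P_{Brew} = 67.25 + 0.25P_{Aroma}.
Plugging P_{Brew} into Aroma's best response: P_{Aroma} = 66.25 + 0.25(67.25 + 0.25P_{Aroma}) ⇒ 0.9375P_{Aroma} = 83.0625, so P_{Aroma} = 88.6.
Then P_{Brew} = 67.25 + 0.25·88.6 = 89.4.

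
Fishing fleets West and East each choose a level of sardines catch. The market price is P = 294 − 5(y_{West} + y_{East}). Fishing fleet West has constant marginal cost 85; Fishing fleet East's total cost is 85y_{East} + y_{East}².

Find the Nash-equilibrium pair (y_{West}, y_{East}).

15.4, 11

Fishing fleet West's profit: π = y_{West}(294 − 5(y_{West} + y_{East})) − 85y_{West}.
∂π/∂y_{West} = 209 − 10y_{West} − 5y_{East} = 0, so y_{West} = 20.9 − 0.5y_{East}.
For East: ∂π/∂y_{East} = 209 − 12y_{East} − 5y_{West} = 0 ⇒ y_{East} = 209/12 − (5/12)y_{West}.
Solving the two reaction functions simultaneously: (1 − (−0.5)(−5/12))y_{West} = 20.9 − 0.5·(209/12), so (19/24)y_{West} = 1463/120 and y_{West} = 15.4.
Then y_{East} = 209/12 − (5/12)·15.4 = 11.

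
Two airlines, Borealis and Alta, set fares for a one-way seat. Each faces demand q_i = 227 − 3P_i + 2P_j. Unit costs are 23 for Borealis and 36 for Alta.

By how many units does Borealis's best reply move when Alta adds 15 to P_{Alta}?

Borealis's profit: π = (P_{Borealis} − 23)(227 − 3P_{Borealis} + 2P_{Alta}).
∂π/∂P_{Borealis} = 296 − 6P_{Borealis} + 2P_{Alta} = 0 ⇒ P_{Borealis} = 148/3 + (1/3)P_{Alta}.
The reaction-function slope is 1/3, so a 15-unit rise in P_{Alta} moves P_{Borealis} by 1/3 × 15 = 5. Borealis's best response rises — the actions are strategic complements.

5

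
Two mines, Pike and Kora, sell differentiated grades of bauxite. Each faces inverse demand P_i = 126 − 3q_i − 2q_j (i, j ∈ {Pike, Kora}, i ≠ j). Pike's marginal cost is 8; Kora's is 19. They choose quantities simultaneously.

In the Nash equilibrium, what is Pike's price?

Mine Pike's profit: π = q_{Pike}(126 − 3q_{Pike} − 2q_{Kora}) − 8q_{Pike}.
∂π/∂q_{Pike} = 118 − 6q_{Pike} − 2q_{Kora} = 0 ⇒ q_{Pike} = 59/3 − (1/3)q_{Kora}.
Similarly q_{Kora} = 107/6 − (1/3)q_{Pike}.
Plugging q_{Kora} into Pike's best response: q_{Pike} = 59/3 − (1/3)(107/6 − (1/3)q_{Pike}) ⇒ (8/9)q_{Pike} = 247/18, so q_{Pike} = 15.4375.
Then q_{Kora} = 107/6 − (1/3)·15.4375 = 12.6875.
P_{Pike} = 126 − 3·15.4375 − 2·12.6875 = 54.3125.

54.3125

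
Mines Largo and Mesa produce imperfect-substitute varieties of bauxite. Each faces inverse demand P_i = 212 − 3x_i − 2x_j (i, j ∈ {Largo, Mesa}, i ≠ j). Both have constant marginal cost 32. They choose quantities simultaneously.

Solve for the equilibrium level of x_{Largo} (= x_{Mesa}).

22.5

Mine Largo's profit: π = x_{Largo}(212 − 3x_{Largo} − 2x_{Mesa}) − 32x_{Largo}.
∂π/∂x_{Largo} = 180 − 6x_{Largo} − 2x_{Mesa} = 0 ⇒ x_{Largo} = 30 − (1/3)x_{Mesa}.
The game is symmetric, so in equilibrium x_{Mesa} = x_{Largo}: the reaction function gives (4/3)x_{Largo} = 30, hence x_{Largo} = 22.5.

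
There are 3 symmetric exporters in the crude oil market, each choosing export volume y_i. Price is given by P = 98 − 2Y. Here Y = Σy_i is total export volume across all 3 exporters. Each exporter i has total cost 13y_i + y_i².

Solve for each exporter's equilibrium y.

8.5

A representative exporter's profit is π_i = y_i(98 − 2Y) − 13y_i − y_i², with Y = y_i + Σ_{j≠i} y_j.
First-order condition: 85 − 6y_i − 2Σ_{j≠i} y_j = 0.
In a symmetric equilibrium every exporter chooses the same y, so Σ_{j≠i} y_j = 2y. The condition becomes 85 − 10y = 0, giving y = 85/10 = 8.5.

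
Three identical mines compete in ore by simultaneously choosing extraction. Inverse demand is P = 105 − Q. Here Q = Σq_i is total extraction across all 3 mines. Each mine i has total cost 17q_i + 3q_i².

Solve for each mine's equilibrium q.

8.8

A representative mine's profit is π_i = q_i(105 − Q) − 17q_i − 3q_i², with Q = q_i + Σ_{j≠i} q_j.
First-order condition: 88 − 8q_i − Σ_{j≠i} q_j = 0.
In a symmetric equilibrium every mine chooses the same q, so Σ_{j≠i} q_j = 2q. The condition becomes 88 − 10q = 0, giving q = 88/10 = 8.8.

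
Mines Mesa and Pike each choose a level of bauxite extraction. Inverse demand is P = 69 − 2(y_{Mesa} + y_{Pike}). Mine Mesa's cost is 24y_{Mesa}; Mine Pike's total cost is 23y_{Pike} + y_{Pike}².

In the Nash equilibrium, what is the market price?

Mine Mesa's profit: π = y_{Mesa}(69 − 2(y_{Mesa} + y_{Pike})) − 24y_{Mesa}.
∂π/∂y_{Mesa} = 45 − 4y_{Mesa} − 2y_{Pike} = 0, so y_{Mesa} = 11.25 − 0.5y_{Pike}.
For Pike: ∂π/∂y_{Pike} = 46 − 6y_{Pike} − 2y_{Mesa} = 0 ⇒ y_{Pike} = 23/3 − (1/3)y_{Mesa}.
Plugging y_{Pike} into Mesa's best response: y_{Mesa} = 11.25 − 0.5(23/3 − (1/3)y_{Mesa}) ⇒ (5/6)y_{Mesa} = 89/12, so y_{Mesa} = 8.9.
Then y_{Pike} = 23/3 − (1/3)·8.9 = 4.7.
Equilibrium price: P = 69 − 2·13.6 = 41.8.

41.8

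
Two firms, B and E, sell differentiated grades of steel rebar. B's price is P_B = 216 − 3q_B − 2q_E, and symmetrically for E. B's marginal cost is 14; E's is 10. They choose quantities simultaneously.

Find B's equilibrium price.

89

Firm B's profit: π = q_B(216 − 3q_B − 2q_E) − 14q_B.
∂π/∂q_B = 202 − 6q_B − 2q_E = 0 ⇒ q_B = 101/3 − (1/3)q_E.
Similarly q_E = 103/3 − (1/3)q_B.
Substituting the second reaction function into the first: q_B = 101/3 − (1/3)(103/3 − (1/3)q_B), which gives (8/9)q_B = 200/9 ⇒ q_B = 25.
Then q_E = 103/3 − (1/3)·25 = 26.
P_B = 216 − 3·25 − 2·26 = 89.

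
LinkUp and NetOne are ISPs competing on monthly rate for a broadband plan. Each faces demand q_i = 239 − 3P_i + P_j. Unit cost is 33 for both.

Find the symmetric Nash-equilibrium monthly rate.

LinkUp's profit: π = (P_{LinkUp} − 33)(239 − 3P_{LinkUp} + P_{NetOne}).
∂π/∂P_{LinkUp} = 338 − 6P_{LinkUp} + P_{NetOne} = 0 ⇒ P_{LinkUp} = 169/3 + (1/6)P_{NetOne}.
By symmetry P_{NetOne} = P_{LinkUp}; substituting into the reaction function, (5/6)P_{LinkUp} = 169/3 and P_{LinkUp} = 67.6.

67.6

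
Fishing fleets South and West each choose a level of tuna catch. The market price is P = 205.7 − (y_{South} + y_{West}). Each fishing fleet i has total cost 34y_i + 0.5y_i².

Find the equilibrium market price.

Fishing fleet South's profit: π = y_{South}(205.7 − (y_{South} + y_{West})) − 34y_{South} − 0.5y_{South}².
∂π/∂y_{South} = 171.7 − 3y_{South} − y_{West} = 0, so y_{South} = 1717/30 − (1/3)y_{West}.
The game is symmetric, so in equilibrium y_{West} = y_{South}: the reaction function gives (4/3)y_{South} = 1717/30, hence y_{South} = 42.925.
Equilibrium price: P = 205.7 − 85.85 = 119.85.

119.85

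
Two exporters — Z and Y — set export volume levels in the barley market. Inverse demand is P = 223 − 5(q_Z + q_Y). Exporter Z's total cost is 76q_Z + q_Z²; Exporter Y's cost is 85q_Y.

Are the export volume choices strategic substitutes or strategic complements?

strategic substitutes

Exporter Z's profit: π = q_Z(223 − 5(q_Z + q_Y)) − 76q_Z − q_Z².
∂π/∂q_Z = 147 − 12q_Z − 5q_Y = 0, so q_Z = 12.25 − (5/12)q_Y.
The best-response slope dq_Z/dq_Y = −5/12 < 0: the reaction function is downward-sloping, so the choices are strategic substitutes.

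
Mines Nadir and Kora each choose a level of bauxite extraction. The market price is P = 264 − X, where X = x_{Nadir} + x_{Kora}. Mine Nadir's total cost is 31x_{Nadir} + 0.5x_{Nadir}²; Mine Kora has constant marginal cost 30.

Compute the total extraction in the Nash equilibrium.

Mine Nadir's profit: π = x_{Nadir}(264 − (x_{Nadir} + x_{Kora})) − 31x_{Nadir} − 0.5x_{Nadir}².
∂π/∂x_{Nadir} = 233 − 3x_{Nadir} − x_{Kora} = 0, so x_{Nadir} = 233/3 − (1/3)x_{Kora}.
For Kora: ∂π/∂x_{Kora} = 234 − 2x_{Kora} − x_{Nadir} = 0 ⇒ x_{Kora} = 117 − 0.5x_{Nadir}.
Substituting the second reaction function into the first: x_{Nadir} = 233/3 − (1/3)(117 − 0.5x_{Nadir}), which gives (5/6)x_{Nadir} = 116/3 ⇒ x_{Nadir} = 46.4.
Then x_{Kora} = 117 − 0.5·46.4 = 93.8.
Total extraction: 46.4 + 93.8 = 140.2.

140.2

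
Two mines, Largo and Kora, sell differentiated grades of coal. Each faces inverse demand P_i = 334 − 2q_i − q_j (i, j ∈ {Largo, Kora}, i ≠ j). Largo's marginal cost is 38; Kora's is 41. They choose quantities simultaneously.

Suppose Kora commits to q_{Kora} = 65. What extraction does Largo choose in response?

Mine Largo's profit: π = q_{Largo}(334 − 2q_{Largo} − q_{Kora}) − 38q_{Largo}.
∂π/∂q_{Largo} = 296 − 4q_{Largo} − q_{Kora} = 0 ⇒ q_{Largo} = 74 − 0.25q_{Kora}.
At q_{Kora} = 65: q_{Largo} = 74 − 0.25·65 = 57.75.

57.75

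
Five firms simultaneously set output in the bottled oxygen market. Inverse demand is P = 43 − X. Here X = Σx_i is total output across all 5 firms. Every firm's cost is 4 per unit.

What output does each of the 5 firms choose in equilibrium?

6.5

A representative firm's profit is π_i = x_i(43 − X) − 4x_i, with X = x_i + Σ_{j≠i} x_j.
First-order condition: 39 − 2x_i − Σ_{j≠i} x_j = 0.
With identical firms, set every x_j = x: then 39 − 2x − 4x = 0, i.e. x = 39/6 = 6.5.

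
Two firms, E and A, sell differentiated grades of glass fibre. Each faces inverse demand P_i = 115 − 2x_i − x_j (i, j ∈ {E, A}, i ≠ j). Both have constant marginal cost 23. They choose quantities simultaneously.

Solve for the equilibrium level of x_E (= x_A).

18.4

Firm E's profit: π = x_E(115 − 2x_E − x_A) − 23x_E.
∂π/∂x_E = 92 − 4x_E − x_A = 0 ⇒ x_E = 23 − 0.25x_A.
Setting x_E = x_A in the reaction function: x_E = 23 − 0.25x_E, so x_E = 23 / 1.25 = 18.4.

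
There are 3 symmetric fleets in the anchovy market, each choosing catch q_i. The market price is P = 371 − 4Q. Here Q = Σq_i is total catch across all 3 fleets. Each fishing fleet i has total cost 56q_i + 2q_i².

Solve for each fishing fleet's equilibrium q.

A representative fishing fleet's profit is π_i = q_i(371 − 4Q) − 56q_i − 2q_i², with Q = q_i + Σ_{j≠i} q_j.
First-order condition: 315 − 12q_i − 4Σ_{j≠i} q_j = 0.
Imposing symmetry (q_j = q for all j) turns Σ_{j≠i} q_j into 2q, so 315 = 20q and q = 15.75.

15.75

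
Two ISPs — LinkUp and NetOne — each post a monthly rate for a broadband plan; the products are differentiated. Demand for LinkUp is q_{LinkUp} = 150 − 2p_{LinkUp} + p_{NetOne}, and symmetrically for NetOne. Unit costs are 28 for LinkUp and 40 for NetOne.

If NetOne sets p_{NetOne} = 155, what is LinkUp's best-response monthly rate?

90.25

LinkUp's profit: π = (p_{LinkUp} − 28)(150 − 2p_{LinkUp} + p_{NetOne}).
∂π/∂p_{LinkUp} = 206 − 4p_{LinkUp} + p_{NetOne} = 0 ⇒ p_{LinkUp} = 51.5 + 0.25p_{NetOne}.
At p_{NetOne} = 155: p_{LinkUp} = 51.5 + 0.25·155 = 90.25.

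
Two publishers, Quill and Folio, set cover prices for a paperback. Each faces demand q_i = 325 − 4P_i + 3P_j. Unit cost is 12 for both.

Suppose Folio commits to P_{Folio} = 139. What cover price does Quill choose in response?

98.75

Quill's profit: π = (P_{Quill} − 12)(325 − 4P_{Quill} + 3P_{Folio}).
∂π/∂P_{Quill} = 373 − 8P_{Quill} + 3P_{Folio} = 0 ⇒ P_{Quill} = 46.625 + 0.375P_{Folio}.
At P_{Folio} = 139: P_{Quill} = 46.625 + 0.375·139 = 98.75.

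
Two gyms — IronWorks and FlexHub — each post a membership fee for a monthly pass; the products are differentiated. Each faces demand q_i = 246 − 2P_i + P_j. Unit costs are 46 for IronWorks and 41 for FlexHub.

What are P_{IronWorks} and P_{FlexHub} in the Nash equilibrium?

112, 110

IronWorks's profit: π = (P_{IronWorks} − 46)(246 − 2P_{IronWorks} + P_{FlexHub}).
∂π/∂P_{IronWorks} = 338 − 4P_{IronWorks} + P_{FlexHub} = 0 ⇒ P_{IronWorks} = 84.5 + 0.25P_{FlexHub}.
Similarly P_{FlexHub} = 82 + 0.25P_{IronWorks}.
Solving the two reaction functions simultaneously: (1 − (0.25)(0.25))P_{IronWorks} = 84.5 + 0.25·82, so 0.9375P_{IronWorks} = 105 and P_{IronWorks} = 112.
Then P_{FlexHub} = 82 + 0.25·112 = 110.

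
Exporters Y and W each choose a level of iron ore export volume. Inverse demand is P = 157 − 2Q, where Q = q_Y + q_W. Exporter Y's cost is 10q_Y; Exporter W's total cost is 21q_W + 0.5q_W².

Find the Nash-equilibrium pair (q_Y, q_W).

28.9375, 15.625

Exporter Y's profit: π = q_Y(157 − 2(q_Y + q_W)) − 10q_Y.
∂π/∂q_Y = 147 − 4q_Y − 2q_W = 0, so q_Y = 36.75 − 0.5q_W.
For W: ∂π/∂q_W = 136 − 5q_W − 2q_Y = 0 ⇒ q_W = 27.2 − 0.4q_Y.
Solving the two reaction functions simultaneously: (1 − (−0.5)(−0.4))q_Y = 36.75 − 0.5·27.2, so 0.8q_Y = 23.15 and q_Y = 28.9375.
Then q_W = 27.2 − 0.4·28.9375 = 15.625.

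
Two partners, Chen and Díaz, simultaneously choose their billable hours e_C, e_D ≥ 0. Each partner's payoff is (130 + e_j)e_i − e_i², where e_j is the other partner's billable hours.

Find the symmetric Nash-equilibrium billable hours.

Chen's payoff is (130 + e_D)e_C − e_C².
∂π/∂e_C = 130 + e_D − 2e_C = 0, so e_C = 65 + 0.5e_D.
The game is symmetric, so in equilibrium e_D = e_C: the reaction function gives 0.5e_C = 65, hence e_C = 130.

130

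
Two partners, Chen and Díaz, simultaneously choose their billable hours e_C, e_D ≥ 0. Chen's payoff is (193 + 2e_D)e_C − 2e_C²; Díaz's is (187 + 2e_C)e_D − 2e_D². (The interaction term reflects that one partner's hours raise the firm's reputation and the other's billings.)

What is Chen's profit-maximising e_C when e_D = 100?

98.25

Expanding Chen's payoff: 193e_C + 2e_De_C − 2e_C².
∂π/∂e_C = 193 + 2e_D − 4e_C = 0, so e_C = 48.25 + 0.5e_D.
At e_D = 100: e_C = 48.25 + 0.5·100 = 98.25.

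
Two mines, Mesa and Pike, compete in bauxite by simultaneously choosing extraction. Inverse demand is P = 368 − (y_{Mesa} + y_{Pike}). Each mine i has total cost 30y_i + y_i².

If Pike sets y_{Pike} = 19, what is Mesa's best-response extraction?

79.75

Mine Mesa's profit: π = y_{Mesa}(368 − (y_{Mesa} + y_{Pike})) − 30y_{Mesa} − y_{Mesa}².
∂π/∂y_{Mesa} = 338 − 4y_{Mesa} − y_{Pike} = 0, so y_{Mesa} = 84.5 − 0.25y_{Pike}.
At y_{Pike} = 19: y_{Mesa} = 84.5 − 0.25·19 = 79.75.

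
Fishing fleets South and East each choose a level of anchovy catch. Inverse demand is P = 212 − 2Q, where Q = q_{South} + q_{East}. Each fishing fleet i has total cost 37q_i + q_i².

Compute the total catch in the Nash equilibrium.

Fishing fleet South's profit: π = q_{South}(212 − 2(q_{South} + q_{East})) − 37q_{South} − q_{South}².
∂π/∂q_{South} = 175 − 6q_{South} − 2q_{East} = 0, so q_{South} = 175/6 − (1/3)q_{East}.
The game is symmetric, so in equilibrium q_{East} = q_{South}: the reaction function gives (4/3)q_{South} = 175/6, hence q_{South} = 21.875.
Total catch: 21.875 + 21.875 = 43.75.

43.75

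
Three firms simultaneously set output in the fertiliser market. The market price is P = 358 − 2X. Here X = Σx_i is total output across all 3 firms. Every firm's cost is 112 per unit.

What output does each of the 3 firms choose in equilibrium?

A representative firm's profit is π_i = x_i(358 − 2X) − 112x_i, with X = x_i + Σ_{j≠i} x_j.
First-order condition: 246 − 4x_i − 2Σ_{j≠i} x_j = 0.
In a symmetric equilibrium every firm chooses the same x, so Σ_{j≠i} x_j = 2x. The condition becomes 246 − 8x = 0, giving x = 246/8 = 30.75.

30.75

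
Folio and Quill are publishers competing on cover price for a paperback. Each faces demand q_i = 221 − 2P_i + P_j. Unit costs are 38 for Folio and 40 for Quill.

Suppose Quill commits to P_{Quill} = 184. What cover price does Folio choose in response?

Folio's profit: π = (P_{Folio} − 38)(221 − 2P_{Folio} + P_{Quill}).
∂π/∂P_{Folio} = 297 − 4P_{Folio} + P_{Quill} = 0 ⇒ P_{Folio} = 74.25 + 0.25P_{Quill}.
At P_{Quill} = 184: P_{Folio} = 74.25 + 0.25·184 = 120.25.

120.25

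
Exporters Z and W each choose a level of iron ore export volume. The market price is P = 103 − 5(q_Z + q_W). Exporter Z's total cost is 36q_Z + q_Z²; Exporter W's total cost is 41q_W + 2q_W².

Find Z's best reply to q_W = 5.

3.5

Exporter Z's profit: π = q_Z(103 − 5(q_Z + q_W)) − 36q_Z − q_Z².
∂π/∂q_Z = 67 − 12q_Z − 5q_W = 0, so q_Z = 67/12 − (5/12)q_W.
At q_W = 5: q_Z = 67/12 − (5/12)·5 = 3.5.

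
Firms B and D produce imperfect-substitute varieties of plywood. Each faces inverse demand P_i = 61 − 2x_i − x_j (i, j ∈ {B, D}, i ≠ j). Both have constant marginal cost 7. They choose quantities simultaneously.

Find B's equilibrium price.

Firm B's profit: π = x_B(61 − 2x_B − x_D) − 7x_B.
∂π/∂x_B = 54 − 4x_B − x_D = 0 ⇒ x_B = 13.5 − 0.25x_D.
Setting x_B = x_D in the reaction function: x_B = 13.5 − 0.25x_B, so x_B = 13.5 / 1.25 = 10.8.
P_B = 61 − 2·10.8 − 10.8 = 28.6.

28.6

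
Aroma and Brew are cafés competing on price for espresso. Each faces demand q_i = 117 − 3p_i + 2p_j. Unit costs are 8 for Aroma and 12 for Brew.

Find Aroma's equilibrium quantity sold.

Aroma's profit: π = (p_{Aroma} − 8)(117 − 3p_{Aroma} + 2p_{Brew}).
∂π/∂p_{Aroma} = 141 − 6p_{Aroma} + 2p_{Brew} = 0 ⇒ p_{Aroma} = 23.5 + (1/3)p_{Brew}.
Similarly p_{Brew} = 25.5 + (1/3)p_{Aroma}.
Substituting the second reaction function into the first: p_{Aroma} = 23.5 + (1/3)(25.5 + (1/3)p_{Aroma}), which gives (8/9)p_{Aroma} = 32 ⇒ p_{Aroma} = 36.
Then p_{Brew} = 25.5 + (1/3)·36 = 37.5.
q_{Aroma} = 117 − 3·36 + 2·37.5 = 84.

84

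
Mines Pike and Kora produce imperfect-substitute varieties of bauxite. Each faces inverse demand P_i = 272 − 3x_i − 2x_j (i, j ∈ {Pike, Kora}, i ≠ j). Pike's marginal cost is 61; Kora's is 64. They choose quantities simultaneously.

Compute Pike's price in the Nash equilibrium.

Mine Pike's profit: π = x_{Pike}(272 − 3x_{Pike} − 2x_{Kora}) − 61x_{Pike}.
∂π/∂x_{Pike} = 211 − 6x_{Pike} − 2x_{Kora} = 0 ⇒ x_{Pike} = 211/6 − (1/3)x_{Kora}.
Similarly x_{Kora} = 104/3 − (1/3)x_{Pike}.
Plugging x_{Kora} into Pike's best response: x_{Pike} = 211/6 − (1/3)(104/3 − (1/3)x_{Pike}) ⇒ (8/9)x_{Pike} = 425/18, so x_{Pike} = 26.5625.
Then x_{Kora} = 104/3 − (1/3)·26.5625 = 25.8125.
P_{Pike} = 272 − 3·26.5625 − 2·25.8125 = 140.6875.

140.6875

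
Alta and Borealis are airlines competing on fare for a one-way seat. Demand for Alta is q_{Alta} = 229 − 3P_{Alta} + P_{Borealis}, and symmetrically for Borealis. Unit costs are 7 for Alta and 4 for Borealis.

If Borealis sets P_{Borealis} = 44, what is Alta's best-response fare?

49

Alta's profit: π = (P_{Alta} − 7)(229 − 3P_{Alta} + P_{Borealis}).
∂π/∂P_{Alta} = 250 − 6P_{Alta} + P_{Borealis} = 0 ⇒ P_{Alta} = 125/3 + (1/6)P_{Borealis}.
At P_{Borealis} = 44: P_{Alta} = 125/3 + (1/6)·44 = 49.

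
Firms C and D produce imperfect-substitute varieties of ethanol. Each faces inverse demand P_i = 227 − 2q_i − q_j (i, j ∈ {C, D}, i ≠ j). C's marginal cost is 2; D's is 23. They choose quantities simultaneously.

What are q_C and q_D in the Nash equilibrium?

46.4, 39.4

Firm C's profit: π = q_C(227 − 2q_C − q_D) − 2q_C.
∂π/∂q_C = 225 − 4q_C − q_D = 0 ⇒ q_C = 56.25 − 0.25q_D.
Similarly q_D = 51 − 0.25q_C.
Solving the two reaction functions simultaneously: (1 − (−0.25)(−0.25))q_C = 56.25 − 0.25·51, so 0.9375q_C = 43.5 and q_C = 46.4.
Then q_D = 51 − 0.25·46.4 = 39.4.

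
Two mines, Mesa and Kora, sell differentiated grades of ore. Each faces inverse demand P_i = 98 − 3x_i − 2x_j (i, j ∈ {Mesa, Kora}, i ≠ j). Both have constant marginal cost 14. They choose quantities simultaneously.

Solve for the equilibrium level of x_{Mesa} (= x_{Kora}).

10.5

Mine Mesa's profit: π = x_{Mesa}(98 − 3x_{Mesa} − 2x_{Kora}) − 14x_{Mesa}.
∂π/∂x_{Mesa} = 84 − 6x_{Mesa} − 2x_{Kora} = 0 ⇒ x_{Mesa} = 14 − (1/3)x_{Kora}.
By symmetry x_{Kora} = x_{Mesa}; substituting into the reaction function, (4/3)x_{Mesa} = 14 and x_{Mesa} = 10.5.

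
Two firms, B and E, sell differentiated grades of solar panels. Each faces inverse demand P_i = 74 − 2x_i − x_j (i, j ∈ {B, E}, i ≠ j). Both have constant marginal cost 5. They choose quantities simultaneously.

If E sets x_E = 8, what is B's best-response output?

Firm B's profit: π = x_B(74 − 2x_B − x_E) − 5x_B.
∂π/∂x_B = 69 − 4x_B − x_E = 0 ⇒ x_B = 17.25 − 0.25x_E.
At x_E = 8: x_B = 17.25 − 0.25·8 = 15.25.

15.25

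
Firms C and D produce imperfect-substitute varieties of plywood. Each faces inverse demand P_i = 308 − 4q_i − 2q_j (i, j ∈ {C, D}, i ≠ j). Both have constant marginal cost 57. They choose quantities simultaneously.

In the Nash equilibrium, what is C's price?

Firm C's profit: π = q_C(308 − 4q_C − 2q_D) − 57q_C.
∂π/∂q_C = 251 − 8q_C − 2q_D = 0 ⇒ q_C = 31.375 − 0.25q_D.
By symmetry q_D = q_C; substituting into the reaction function, 1.25q_C = 31.375 and q_C = 25.1.
P_C = 308 − 4·25.1 − 2·25.1 = 157.4.

157.4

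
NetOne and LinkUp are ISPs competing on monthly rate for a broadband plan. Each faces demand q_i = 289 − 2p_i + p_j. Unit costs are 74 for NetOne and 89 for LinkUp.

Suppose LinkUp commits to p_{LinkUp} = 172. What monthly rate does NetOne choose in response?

152.25

NetOne's profit: π = (p_{NetOne} − 74)(289 − 2p_{NetOne} + p_{LinkUp}).
∂π/∂p_{NetOne} = 437 − 4p_{NetOne} + p_{LinkUp} = 0 ⇒ p_{NetOne} = 109.25 + 0.25p_{LinkUp}.
At p_{LinkUp} = 172: p_{NetOne} = 109.25 + 0.25·172 = 152.25.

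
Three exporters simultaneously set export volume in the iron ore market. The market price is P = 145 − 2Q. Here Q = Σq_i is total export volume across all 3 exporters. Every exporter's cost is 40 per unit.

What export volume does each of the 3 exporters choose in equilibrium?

A representative exporter's profit is π_i = q_i(145 − 2Q) − 40q_i, with Q = q_i + Σ_{j≠i} q_j.
First-order condition: 105 − 4q_i − 2Σ_{j≠i} q_j = 0.
Imposing symmetry (q_j = q for all j) turns Σ_{j≠i} q_j into 2q, so 105 = 8q and q = 13.125.

13.125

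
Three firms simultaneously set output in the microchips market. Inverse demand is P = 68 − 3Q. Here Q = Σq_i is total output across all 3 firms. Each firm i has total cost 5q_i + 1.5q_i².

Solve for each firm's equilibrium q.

A representative firm's profit is π_i = q_i(68 − 3Q) − 5q_i − 1.5q_i², with Q = q_i + Σ_{j≠i} q_j.
First-order condition: 63 − 9q_i − 3Σ_{j≠i} q_j = 0.
Imposing symmetry (q_j = q for all j) turns Σ_{j≠i} q_j into 2q, so 63 = 15q and q = 4.2.

4.2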